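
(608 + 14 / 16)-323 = 2287 / 8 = 285.88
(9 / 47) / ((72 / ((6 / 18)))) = 1 / 1128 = 0.00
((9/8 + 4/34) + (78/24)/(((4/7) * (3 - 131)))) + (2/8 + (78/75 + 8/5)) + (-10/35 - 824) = -4997299333/6092800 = -820.20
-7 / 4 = -1.75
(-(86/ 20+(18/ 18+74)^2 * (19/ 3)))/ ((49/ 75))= -763485/ 14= -54534.64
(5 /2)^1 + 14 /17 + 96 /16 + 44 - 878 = -28039 /34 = -824.68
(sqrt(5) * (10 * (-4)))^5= -2560000000 * sqrt(5)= -5724334022.40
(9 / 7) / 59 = 9 / 413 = 0.02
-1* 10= -10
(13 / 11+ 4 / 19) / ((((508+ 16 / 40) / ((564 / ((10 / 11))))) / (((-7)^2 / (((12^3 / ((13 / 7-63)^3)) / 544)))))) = -3038224244128 / 507129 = -5991028.41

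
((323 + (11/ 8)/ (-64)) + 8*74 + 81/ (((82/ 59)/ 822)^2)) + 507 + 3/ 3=24387341367237/ 860672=28335232.66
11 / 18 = 0.61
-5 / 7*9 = -45 / 7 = -6.43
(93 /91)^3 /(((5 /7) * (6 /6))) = 804357 /538265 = 1.49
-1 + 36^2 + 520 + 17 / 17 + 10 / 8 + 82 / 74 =269117 / 148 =1818.36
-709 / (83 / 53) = -37577 / 83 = -452.73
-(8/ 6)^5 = -1024/ 243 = -4.21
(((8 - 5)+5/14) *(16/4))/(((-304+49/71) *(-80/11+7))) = 73414/452235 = 0.16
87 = 87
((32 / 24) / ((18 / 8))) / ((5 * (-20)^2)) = 1 / 3375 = 0.00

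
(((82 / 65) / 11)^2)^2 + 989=989.00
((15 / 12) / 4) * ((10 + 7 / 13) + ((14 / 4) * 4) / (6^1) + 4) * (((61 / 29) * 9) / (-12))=-100345 / 12064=-8.32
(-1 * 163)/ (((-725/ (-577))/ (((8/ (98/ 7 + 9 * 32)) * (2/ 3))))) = -752408/ 328425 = -2.29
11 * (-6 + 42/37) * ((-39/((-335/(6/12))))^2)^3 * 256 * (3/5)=-16721070352272/52296252191453125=-0.00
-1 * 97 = -97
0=0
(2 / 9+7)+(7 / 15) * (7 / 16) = 7.43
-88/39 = -2.26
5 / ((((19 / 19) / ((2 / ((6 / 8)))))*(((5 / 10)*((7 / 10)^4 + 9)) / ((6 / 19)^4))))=345600000 / 12041790721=0.03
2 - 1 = 1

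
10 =10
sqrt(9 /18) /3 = sqrt(2) /6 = 0.24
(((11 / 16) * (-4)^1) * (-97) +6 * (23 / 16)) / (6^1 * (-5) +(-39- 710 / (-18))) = -19827 / 2128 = -9.32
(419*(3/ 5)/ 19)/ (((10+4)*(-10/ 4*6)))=-419/ 6650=-0.06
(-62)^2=3844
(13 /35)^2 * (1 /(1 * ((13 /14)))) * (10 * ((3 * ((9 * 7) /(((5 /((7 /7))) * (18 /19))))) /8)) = 741 /100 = 7.41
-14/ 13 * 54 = -756/ 13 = -58.15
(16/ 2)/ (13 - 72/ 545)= 4360/ 7013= 0.62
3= 3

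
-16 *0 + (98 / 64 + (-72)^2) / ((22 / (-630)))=-52270155 / 352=-148494.76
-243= -243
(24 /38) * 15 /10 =18 /19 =0.95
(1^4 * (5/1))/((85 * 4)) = 1/68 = 0.01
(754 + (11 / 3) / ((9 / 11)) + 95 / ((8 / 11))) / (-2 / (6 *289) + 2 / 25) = 1387539575 / 123048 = 11276.41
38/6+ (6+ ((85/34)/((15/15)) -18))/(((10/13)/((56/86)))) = -1102/645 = -1.71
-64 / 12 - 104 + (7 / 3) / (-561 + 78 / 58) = -5323643 / 48690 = -109.34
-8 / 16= -1 / 2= -0.50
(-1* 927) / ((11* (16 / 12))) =-2781 / 44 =-63.20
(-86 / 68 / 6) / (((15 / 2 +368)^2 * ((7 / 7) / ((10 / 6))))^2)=-4300 / 146006581752459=-0.00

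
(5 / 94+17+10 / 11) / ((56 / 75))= 1392975 / 57904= 24.06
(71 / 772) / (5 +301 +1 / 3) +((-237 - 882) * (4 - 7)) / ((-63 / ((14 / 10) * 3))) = -793893627 / 3547340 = -223.80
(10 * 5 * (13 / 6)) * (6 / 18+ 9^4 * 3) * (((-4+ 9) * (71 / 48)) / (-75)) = -136257875 / 648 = -210274.50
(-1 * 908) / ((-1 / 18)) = 16344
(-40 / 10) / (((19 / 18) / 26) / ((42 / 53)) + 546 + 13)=-78624 / 10988711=-0.01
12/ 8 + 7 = 17/ 2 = 8.50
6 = 6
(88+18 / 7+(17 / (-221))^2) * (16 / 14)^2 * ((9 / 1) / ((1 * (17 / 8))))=493761024 / 985439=501.06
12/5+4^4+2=1302/5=260.40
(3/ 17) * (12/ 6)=6/ 17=0.35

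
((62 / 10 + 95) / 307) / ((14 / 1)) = 253 / 10745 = 0.02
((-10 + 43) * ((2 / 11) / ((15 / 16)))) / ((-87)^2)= 32 / 37845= 0.00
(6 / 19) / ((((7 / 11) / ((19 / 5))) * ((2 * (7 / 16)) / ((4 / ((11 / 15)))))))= 576 / 49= 11.76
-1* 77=-77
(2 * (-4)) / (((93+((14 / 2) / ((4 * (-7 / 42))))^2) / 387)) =-4128 / 271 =-15.23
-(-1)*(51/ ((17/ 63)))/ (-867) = -63/ 289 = -0.22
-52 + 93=41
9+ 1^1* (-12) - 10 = -13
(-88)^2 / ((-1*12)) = -1936 / 3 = -645.33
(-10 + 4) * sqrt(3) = -6 * sqrt(3) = -10.39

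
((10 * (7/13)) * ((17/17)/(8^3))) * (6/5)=21/1664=0.01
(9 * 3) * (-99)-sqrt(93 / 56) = -2673-sqrt(1302) / 28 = -2674.29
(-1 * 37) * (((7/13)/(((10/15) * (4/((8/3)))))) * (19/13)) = -4921/169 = -29.12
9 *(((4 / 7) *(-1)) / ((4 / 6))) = -54 / 7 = -7.71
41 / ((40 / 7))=287 / 40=7.18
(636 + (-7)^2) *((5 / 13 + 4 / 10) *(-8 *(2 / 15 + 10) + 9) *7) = -17623543 / 65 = -271131.43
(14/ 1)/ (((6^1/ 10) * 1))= 70/ 3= 23.33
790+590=1380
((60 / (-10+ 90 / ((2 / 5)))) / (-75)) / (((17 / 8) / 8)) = -256 / 18275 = -0.01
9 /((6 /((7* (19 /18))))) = 133 /12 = 11.08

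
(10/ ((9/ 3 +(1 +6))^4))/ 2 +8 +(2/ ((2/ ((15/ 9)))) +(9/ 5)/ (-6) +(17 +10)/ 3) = 110203/ 6000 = 18.37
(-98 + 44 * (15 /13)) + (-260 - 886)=-15512 /13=-1193.23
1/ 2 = 0.50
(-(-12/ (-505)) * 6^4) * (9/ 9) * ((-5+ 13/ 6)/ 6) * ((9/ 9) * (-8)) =-116.34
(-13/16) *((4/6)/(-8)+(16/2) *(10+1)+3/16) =-54977/768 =-71.58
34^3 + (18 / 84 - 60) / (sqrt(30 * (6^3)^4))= 39304 - 31 * sqrt(30) / 725760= 39304.00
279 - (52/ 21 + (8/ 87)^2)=14650613/ 52983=276.52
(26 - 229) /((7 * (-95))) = 29 /95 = 0.31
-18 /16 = -1.12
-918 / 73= -12.58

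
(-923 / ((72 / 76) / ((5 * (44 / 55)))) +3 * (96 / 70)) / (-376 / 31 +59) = -38015114 / 457695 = -83.06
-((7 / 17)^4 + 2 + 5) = -587048 / 83521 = -7.03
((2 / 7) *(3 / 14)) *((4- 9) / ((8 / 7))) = -15 / 56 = -0.27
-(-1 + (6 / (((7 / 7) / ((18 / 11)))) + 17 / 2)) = -381 / 22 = -17.32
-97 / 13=-7.46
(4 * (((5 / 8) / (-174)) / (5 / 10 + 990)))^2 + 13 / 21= 73551495133 / 118813953636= 0.62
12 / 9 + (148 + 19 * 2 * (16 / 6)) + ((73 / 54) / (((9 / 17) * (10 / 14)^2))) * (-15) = 142231 / 810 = 175.59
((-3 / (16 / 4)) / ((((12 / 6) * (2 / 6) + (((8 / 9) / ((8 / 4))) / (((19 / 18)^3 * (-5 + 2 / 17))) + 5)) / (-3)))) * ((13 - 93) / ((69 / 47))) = -21.94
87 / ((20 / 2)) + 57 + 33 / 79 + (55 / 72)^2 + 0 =136582811 / 2047680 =66.70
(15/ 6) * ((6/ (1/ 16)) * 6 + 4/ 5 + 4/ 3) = 4336/ 3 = 1445.33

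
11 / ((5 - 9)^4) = 11 / 256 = 0.04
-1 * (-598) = 598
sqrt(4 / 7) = 2 * sqrt(7) / 7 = 0.76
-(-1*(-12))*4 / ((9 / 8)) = -128 / 3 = -42.67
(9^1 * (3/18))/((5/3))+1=19/10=1.90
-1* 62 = -62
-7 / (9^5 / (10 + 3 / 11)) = -791 / 649539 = -0.00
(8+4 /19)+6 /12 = 331 /38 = 8.71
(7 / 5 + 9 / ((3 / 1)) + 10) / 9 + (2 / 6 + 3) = 74 / 15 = 4.93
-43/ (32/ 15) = -645/ 32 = -20.16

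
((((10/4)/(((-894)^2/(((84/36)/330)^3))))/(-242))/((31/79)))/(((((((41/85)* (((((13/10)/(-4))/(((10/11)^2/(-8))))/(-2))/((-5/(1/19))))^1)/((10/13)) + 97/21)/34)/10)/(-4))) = 6509546181250/1902987010038687582241683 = 0.00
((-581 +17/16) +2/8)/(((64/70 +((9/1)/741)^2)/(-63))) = 1247717937375/31241648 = 39937.65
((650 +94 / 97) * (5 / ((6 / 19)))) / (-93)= -333260 / 3007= -110.83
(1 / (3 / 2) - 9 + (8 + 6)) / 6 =17 / 18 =0.94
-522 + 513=-9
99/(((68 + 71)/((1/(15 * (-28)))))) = -33/19460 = -0.00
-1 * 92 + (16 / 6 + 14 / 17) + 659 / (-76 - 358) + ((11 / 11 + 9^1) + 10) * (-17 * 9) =-69722725 / 22134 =-3150.03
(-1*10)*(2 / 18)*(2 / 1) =-2.22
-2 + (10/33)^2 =-2078/1089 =-1.91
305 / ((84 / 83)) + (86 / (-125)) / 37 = 117074651 / 388500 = 301.35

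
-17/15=-1.13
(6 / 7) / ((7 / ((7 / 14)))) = 3 / 49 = 0.06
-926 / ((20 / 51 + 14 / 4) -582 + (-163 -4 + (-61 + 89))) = 94452 / 73145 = 1.29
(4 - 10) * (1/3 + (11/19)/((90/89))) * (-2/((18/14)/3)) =21686/855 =25.36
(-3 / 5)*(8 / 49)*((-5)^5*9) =135000 / 49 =2755.10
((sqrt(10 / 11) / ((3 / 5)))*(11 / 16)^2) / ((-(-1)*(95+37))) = 0.01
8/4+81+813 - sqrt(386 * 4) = 896 - 2 * sqrt(386) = 856.71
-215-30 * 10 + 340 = -175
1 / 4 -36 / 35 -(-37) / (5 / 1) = 927 / 140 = 6.62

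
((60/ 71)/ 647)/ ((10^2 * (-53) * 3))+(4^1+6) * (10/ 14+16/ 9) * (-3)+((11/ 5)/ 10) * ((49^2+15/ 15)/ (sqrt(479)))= -19112088871/ 255639405+13211 * sqrt(479)/ 11975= -50.62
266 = 266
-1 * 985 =-985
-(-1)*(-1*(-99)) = 99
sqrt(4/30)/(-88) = -sqrt(30)/1320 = -0.00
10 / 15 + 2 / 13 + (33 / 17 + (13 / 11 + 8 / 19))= 604784 / 138567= 4.36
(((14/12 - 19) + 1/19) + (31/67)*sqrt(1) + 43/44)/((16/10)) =-13729165/1344288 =-10.21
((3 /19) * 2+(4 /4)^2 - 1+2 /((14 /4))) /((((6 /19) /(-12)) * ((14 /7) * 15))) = -118 /105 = -1.12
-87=-87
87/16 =5.44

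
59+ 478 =537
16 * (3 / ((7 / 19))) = 912 / 7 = 130.29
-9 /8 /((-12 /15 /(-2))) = -45 /16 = -2.81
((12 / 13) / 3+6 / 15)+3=241 / 65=3.71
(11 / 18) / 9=11 / 162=0.07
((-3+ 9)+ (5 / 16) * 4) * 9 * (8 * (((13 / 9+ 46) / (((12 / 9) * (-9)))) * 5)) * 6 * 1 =-61915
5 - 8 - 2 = -5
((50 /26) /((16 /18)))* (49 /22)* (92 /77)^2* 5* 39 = 1785375 /1331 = 1341.38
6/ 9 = 2/ 3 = 0.67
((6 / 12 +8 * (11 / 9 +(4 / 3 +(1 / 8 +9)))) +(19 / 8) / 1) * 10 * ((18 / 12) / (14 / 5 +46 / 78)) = 2253875 / 5288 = 426.22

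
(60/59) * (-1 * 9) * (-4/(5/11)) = 4752/59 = 80.54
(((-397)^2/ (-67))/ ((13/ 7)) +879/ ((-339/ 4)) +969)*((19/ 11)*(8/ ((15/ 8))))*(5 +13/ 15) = -294930040832/ 22145175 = -13318.03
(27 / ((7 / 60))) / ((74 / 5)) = 15.64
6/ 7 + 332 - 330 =20/ 7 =2.86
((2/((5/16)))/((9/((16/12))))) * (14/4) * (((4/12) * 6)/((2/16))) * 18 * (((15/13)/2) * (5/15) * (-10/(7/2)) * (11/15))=-385.09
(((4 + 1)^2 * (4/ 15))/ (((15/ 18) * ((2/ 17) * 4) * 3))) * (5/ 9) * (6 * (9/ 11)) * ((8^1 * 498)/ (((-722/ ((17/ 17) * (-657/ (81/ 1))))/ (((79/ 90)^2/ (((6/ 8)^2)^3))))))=10532318789632/ 3517253685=2994.47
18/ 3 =6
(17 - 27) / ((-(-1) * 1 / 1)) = -10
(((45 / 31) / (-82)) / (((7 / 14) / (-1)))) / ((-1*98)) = -45 / 124558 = -0.00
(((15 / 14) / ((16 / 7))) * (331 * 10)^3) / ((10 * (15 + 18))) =4533086375 / 88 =51512345.17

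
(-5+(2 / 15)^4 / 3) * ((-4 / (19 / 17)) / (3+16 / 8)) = 51636412 / 14428125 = 3.58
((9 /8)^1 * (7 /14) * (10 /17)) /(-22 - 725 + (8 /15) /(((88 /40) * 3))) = -891 /2011304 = -0.00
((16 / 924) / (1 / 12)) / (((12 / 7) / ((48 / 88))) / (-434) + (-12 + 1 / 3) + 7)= -10416 / 234289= -0.04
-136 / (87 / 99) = -4488 / 29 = -154.76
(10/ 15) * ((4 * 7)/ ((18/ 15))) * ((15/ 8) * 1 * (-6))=-175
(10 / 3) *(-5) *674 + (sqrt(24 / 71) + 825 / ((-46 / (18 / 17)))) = -13198975 / 1173 + 2 *sqrt(426) / 71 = -11251.74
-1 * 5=-5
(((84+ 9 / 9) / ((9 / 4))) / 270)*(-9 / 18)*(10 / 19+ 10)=-3400 / 4617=-0.74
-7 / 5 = -1.40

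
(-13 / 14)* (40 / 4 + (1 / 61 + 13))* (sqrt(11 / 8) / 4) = -4563* sqrt(22) / 3416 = -6.27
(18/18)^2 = 1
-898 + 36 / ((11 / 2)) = -9806 / 11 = -891.45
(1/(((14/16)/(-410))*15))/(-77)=656/1617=0.41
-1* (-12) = 12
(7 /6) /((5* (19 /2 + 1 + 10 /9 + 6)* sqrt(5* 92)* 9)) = 7* sqrt(115) /1093650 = 0.00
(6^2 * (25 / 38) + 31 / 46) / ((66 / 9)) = 63867 / 19228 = 3.32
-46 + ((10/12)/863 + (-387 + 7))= -2205823/5178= -426.00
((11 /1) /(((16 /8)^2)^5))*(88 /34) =121 /4352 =0.03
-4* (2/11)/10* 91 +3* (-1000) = -165364/55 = -3006.62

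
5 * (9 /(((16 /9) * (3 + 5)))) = 405 /128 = 3.16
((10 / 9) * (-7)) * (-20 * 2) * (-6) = -5600 / 3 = -1866.67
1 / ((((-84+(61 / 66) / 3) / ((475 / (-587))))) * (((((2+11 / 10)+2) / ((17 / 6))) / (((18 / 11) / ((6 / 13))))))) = 185250 / 9727177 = 0.02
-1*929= -929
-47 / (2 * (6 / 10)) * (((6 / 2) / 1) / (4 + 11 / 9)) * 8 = -180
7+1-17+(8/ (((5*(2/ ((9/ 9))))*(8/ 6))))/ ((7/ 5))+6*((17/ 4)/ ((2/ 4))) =297/ 7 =42.43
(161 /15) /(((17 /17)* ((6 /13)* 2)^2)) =27209 /2160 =12.60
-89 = -89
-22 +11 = -11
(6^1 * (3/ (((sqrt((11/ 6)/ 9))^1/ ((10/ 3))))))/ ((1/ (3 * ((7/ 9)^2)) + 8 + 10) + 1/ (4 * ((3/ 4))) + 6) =5.34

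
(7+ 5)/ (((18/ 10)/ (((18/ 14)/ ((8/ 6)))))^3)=10125/ 5488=1.84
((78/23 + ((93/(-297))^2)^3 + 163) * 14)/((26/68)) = 1715058913506930040/281502564670899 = 6092.52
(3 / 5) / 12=1 / 20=0.05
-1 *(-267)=267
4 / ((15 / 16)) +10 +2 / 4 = 443 / 30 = 14.77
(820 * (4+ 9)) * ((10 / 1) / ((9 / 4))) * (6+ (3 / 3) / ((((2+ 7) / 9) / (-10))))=-1705600 / 9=-189511.11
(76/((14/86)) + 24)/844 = 859/1477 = 0.58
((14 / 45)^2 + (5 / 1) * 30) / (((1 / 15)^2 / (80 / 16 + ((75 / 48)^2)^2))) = 36387655255 / 98304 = 370154.37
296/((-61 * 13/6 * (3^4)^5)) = -0.00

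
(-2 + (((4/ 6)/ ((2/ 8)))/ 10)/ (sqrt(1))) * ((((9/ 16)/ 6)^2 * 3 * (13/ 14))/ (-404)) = 1521/ 14479360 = 0.00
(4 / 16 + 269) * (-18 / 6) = -3231 / 4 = -807.75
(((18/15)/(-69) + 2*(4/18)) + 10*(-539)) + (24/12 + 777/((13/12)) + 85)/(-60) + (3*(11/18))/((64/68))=-2325466993/430560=-5401.03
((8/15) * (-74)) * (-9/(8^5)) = 111/10240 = 0.01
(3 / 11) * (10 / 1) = 2.73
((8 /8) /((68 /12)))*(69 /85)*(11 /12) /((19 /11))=8349 /109820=0.08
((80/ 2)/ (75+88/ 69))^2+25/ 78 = 1286652025/ 2160535182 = 0.60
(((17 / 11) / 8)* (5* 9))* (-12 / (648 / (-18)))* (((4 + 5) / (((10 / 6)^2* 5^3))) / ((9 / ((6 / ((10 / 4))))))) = 1377 / 68750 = 0.02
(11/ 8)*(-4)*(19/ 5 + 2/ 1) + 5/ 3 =-907/ 30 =-30.23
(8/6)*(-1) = -4/3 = -1.33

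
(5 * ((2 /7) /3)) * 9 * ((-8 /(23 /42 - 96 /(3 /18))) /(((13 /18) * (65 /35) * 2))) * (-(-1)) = 90720 /4084561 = 0.02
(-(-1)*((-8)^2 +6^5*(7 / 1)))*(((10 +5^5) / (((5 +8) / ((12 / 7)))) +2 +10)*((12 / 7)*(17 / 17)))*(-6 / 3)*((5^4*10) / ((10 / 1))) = -2434210560000 / 49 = -49677766530.61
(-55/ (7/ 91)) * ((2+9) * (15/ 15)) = -7865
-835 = -835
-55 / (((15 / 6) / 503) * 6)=-5533 / 3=-1844.33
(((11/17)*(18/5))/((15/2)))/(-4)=-33/425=-0.08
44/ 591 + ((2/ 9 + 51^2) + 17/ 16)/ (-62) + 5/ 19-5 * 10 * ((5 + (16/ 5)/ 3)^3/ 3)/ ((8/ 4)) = -2860661111371/ 1503787680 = -1902.30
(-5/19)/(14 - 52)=0.01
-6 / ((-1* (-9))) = -2 / 3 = -0.67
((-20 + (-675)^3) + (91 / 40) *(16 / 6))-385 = -4613209109 / 15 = -307547273.93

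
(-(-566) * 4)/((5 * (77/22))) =4528/35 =129.37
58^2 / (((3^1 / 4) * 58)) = 232 / 3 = 77.33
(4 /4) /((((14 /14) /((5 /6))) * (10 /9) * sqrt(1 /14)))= 3 * sqrt(14) /4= 2.81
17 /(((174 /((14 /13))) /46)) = 5474 /1131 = 4.84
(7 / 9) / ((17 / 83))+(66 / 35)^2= 1378193 / 187425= 7.35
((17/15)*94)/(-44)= -799/330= -2.42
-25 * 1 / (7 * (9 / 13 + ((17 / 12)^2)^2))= -6739200 / 8906779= -0.76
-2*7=-14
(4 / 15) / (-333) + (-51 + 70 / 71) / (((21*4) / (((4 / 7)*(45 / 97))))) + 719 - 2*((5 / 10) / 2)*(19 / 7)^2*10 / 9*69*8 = -2596672985612 / 1685627685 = -1540.48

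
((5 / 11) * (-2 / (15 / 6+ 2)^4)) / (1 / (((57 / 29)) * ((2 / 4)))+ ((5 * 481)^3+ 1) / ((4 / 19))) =-1216 / 36242251266233133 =-0.00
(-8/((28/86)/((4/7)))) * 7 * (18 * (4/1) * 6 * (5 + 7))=-3566592/7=-509513.14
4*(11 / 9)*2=88 / 9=9.78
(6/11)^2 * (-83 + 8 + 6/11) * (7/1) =-206388/1331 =-155.06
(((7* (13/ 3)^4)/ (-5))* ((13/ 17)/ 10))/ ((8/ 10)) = -2599051/ 55080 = -47.19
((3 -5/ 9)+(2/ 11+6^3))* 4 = 86576/ 99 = 874.51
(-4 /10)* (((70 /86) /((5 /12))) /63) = -0.01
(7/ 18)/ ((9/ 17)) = 119/ 162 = 0.73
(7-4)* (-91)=-273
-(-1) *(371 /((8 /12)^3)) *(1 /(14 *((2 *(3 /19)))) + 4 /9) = 26871 /32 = 839.72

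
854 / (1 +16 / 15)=12810 / 31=413.23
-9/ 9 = -1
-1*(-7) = 7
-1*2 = -2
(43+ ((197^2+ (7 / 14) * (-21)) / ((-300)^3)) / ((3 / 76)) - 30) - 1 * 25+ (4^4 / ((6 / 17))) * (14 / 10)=40638925657 / 40500000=1003.43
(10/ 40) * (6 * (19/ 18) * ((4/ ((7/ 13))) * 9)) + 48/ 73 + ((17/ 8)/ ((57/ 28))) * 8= 3345689/ 29127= 114.87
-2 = -2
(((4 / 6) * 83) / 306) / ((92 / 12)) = 83 / 3519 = 0.02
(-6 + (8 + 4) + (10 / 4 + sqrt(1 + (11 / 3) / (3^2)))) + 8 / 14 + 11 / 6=sqrt(114) / 9 + 229 / 21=12.09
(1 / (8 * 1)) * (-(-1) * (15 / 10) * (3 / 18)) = 1 / 32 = 0.03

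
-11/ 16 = -0.69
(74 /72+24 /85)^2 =16072081 /9363600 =1.72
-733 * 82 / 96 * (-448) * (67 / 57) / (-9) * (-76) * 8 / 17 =1804141696 / 1377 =1310197.31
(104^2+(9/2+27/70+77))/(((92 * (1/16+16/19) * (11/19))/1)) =550779144/2435125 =226.18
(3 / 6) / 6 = 1 / 12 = 0.08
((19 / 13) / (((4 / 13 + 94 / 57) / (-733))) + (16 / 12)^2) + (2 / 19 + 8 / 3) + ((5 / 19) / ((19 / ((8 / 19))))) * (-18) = -48606627209 / 89509950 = -543.03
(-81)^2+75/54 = 118123/18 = 6562.39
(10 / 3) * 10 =100 / 3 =33.33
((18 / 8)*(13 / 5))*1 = 117 / 20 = 5.85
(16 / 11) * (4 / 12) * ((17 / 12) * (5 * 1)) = 340 / 99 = 3.43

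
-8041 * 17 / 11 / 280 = -12427 / 280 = -44.38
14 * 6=84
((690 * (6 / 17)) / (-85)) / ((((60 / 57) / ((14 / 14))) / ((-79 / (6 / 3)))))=310707 / 2890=107.51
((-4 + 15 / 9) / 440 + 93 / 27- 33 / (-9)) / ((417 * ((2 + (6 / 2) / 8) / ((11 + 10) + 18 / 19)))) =1481 / 9405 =0.16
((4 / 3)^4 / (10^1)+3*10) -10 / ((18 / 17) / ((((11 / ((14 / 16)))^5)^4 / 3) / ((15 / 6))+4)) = -395570247554766839847867295380092486816782 / 32315867850532860405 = -12240743444810325040933.86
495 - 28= 467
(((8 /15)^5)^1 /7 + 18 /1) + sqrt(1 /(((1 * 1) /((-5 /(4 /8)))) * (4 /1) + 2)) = sqrt(10) /4 + 95714018 /5315625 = 18.80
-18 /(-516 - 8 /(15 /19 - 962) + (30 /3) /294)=6903414 /197881631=0.03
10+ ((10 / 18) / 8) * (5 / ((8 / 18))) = 345 / 32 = 10.78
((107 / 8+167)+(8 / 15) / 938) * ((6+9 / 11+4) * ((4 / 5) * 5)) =15688739 / 2010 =7805.34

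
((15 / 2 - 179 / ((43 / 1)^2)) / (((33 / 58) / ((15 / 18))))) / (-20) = -793933 / 1464408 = -0.54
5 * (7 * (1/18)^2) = 0.11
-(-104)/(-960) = -13/120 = -0.11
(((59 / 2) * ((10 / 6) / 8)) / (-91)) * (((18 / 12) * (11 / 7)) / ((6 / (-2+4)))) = -3245 / 61152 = -0.05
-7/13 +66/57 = 0.62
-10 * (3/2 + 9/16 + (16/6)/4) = -655/24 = -27.29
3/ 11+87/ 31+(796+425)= 417411/ 341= 1224.08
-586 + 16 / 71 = -41590 / 71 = -585.77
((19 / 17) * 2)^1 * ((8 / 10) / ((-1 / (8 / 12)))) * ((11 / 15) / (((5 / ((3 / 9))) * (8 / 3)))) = -418 / 19125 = -0.02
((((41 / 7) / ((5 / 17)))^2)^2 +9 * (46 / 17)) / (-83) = -4012797794927 / 2117381875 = -1895.17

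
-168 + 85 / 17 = -163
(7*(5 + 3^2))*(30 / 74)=1470 / 37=39.73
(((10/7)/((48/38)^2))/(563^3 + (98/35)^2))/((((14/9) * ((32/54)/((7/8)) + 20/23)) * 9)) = 54625/235774088960256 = 0.00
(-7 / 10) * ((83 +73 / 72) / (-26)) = 42343 / 18720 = 2.26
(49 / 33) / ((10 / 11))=49 / 30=1.63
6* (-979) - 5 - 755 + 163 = -6471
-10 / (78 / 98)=-490 / 39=-12.56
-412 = -412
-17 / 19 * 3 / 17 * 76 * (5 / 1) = -60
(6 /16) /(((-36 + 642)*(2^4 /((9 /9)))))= 0.00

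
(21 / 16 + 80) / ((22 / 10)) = 6505 / 176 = 36.96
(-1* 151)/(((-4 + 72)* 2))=-151/136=-1.11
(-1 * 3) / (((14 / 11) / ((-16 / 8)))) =33 / 7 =4.71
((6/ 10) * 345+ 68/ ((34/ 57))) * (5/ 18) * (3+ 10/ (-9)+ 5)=16585/ 27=614.26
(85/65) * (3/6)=17/26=0.65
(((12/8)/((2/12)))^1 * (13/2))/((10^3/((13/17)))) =1521/34000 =0.04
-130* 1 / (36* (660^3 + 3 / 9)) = -65 / 5174928006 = -0.00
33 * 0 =0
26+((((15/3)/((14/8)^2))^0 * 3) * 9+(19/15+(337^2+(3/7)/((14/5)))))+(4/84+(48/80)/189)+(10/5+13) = 113638.47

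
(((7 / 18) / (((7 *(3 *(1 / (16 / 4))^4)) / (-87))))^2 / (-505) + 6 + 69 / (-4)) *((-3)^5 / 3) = 56956501 / 2020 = 28196.29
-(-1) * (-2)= -2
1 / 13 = 0.08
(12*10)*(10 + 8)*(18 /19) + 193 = 42547 /19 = 2239.32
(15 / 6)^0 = 1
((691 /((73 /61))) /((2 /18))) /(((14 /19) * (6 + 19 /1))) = 7207821 /25550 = 282.11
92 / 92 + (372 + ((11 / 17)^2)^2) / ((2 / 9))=279927119 / 167042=1675.79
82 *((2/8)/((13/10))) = 205/13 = 15.77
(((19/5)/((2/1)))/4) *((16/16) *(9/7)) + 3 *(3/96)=789/1120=0.70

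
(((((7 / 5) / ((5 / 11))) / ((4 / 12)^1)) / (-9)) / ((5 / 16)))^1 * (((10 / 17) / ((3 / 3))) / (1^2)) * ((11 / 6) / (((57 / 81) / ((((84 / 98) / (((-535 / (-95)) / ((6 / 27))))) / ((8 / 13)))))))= -12584 / 45475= -0.28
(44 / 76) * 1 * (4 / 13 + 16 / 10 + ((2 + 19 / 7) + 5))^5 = 45483085362374606848 / 370519086153125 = 122755.04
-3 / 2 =-1.50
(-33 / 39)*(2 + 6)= -6.77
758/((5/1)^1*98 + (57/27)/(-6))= 40932/26441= 1.55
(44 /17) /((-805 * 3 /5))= -44 /8211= -0.01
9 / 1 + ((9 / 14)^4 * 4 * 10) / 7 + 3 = 436173 / 33614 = 12.98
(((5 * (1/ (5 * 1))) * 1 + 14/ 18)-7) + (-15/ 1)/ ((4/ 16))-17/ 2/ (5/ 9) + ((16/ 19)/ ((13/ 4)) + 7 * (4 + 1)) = -1006199/ 22230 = -45.26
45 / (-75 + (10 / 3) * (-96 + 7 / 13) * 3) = -117 / 2677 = -0.04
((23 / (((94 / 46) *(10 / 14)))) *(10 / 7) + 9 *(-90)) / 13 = -37012 / 611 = -60.58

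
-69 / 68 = -1.01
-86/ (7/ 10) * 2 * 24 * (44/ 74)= -908160/ 259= -3506.41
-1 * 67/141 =-67/141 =-0.48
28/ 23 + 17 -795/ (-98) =59347/ 2254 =26.33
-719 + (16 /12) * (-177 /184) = -720.28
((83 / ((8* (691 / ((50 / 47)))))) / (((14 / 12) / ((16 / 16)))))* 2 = 6225 / 227339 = 0.03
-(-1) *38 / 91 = 38 / 91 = 0.42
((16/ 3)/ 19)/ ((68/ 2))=8/ 969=0.01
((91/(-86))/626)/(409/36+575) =-819/284106031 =-0.00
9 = 9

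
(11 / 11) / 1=1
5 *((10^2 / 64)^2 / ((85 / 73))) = 45625 / 4352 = 10.48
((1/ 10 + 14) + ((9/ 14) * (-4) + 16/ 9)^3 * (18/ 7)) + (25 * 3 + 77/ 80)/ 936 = 4173254593/ 323616384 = 12.90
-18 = -18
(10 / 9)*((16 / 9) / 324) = 40 / 6561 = 0.01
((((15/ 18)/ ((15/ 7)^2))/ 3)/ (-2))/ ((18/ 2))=-49/ 14580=-0.00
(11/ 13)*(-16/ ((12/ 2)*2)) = -44/ 39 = -1.13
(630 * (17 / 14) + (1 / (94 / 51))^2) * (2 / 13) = 6762141 / 57434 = 117.74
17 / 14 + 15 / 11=397 / 154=2.58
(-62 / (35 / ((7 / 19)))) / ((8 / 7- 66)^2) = -1519 / 9790510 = -0.00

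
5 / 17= 0.29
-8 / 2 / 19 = -0.21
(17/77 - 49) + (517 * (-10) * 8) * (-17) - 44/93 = 5034689624/7161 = 703070.75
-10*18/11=-180/11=-16.36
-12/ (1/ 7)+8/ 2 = -80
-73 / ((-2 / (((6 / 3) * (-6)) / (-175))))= 438 / 175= 2.50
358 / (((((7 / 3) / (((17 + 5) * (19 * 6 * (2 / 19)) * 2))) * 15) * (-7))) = -189024 / 245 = -771.53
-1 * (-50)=50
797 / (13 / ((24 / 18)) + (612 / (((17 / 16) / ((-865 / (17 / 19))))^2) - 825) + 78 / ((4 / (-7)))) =15662644 / 9957287766609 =0.00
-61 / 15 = -4.07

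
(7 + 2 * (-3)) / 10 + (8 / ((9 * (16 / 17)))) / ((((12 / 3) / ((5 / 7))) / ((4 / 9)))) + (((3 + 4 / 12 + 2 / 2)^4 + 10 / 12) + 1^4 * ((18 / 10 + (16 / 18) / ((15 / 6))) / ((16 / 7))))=5360891 / 15120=354.56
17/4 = 4.25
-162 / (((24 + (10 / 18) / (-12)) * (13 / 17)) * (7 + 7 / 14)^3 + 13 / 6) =-264384 / 12615161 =-0.02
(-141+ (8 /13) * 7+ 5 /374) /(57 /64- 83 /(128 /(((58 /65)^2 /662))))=-285948549900 /1861661483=-153.60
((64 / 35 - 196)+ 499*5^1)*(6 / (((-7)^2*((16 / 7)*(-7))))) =-241587 / 13720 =-17.61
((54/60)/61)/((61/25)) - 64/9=-475883/66978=-7.11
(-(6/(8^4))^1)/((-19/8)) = 3/4864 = 0.00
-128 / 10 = -64 / 5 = -12.80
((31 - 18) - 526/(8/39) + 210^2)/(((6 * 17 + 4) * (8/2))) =166195/1696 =97.99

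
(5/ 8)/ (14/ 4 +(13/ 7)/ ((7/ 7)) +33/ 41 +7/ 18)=12915/ 135368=0.10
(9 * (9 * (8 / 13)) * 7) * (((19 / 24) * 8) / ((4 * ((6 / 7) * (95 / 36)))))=244.25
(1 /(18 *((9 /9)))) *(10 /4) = 5 /36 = 0.14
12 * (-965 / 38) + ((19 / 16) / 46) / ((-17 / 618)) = -36333789 / 118864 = -305.68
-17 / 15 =-1.13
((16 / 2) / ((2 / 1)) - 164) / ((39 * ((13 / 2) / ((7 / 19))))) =-2240 / 9633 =-0.23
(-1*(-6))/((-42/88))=-88/7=-12.57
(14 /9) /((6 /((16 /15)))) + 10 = 10.28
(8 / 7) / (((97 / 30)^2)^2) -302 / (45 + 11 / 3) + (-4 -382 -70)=-20908992251547 / 45238462591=-462.20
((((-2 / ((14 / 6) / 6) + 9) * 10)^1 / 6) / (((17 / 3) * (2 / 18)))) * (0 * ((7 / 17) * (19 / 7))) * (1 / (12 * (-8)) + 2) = 0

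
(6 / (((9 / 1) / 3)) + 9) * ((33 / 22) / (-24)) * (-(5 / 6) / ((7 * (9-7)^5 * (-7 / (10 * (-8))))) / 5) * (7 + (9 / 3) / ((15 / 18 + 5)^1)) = 2893 / 65856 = 0.04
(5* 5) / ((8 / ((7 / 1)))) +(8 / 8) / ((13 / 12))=22.80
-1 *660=-660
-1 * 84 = -84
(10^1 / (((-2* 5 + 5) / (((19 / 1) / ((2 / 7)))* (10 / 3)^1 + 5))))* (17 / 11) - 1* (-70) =-20810 / 33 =-630.61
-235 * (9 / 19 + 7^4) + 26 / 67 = -564345.93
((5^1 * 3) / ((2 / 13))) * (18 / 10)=351 / 2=175.50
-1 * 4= -4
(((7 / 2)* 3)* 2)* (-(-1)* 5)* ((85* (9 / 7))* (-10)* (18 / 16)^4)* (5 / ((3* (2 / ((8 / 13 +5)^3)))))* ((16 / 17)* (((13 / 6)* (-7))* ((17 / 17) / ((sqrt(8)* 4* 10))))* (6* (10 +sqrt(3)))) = 20099681728875* sqrt(2)* (sqrt(3) +10) / 1384448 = 240880400.88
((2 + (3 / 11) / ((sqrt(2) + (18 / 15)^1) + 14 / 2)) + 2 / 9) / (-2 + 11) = 0.25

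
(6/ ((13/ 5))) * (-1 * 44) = -1320/ 13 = -101.54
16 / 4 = 4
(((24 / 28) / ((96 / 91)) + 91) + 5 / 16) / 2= 737 / 16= 46.06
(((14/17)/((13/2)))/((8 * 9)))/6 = 7/23868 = 0.00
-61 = -61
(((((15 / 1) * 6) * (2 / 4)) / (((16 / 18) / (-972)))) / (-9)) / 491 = 11.14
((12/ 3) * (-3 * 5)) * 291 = -17460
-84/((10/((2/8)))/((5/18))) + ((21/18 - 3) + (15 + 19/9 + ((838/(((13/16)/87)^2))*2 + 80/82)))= 4793350608065/249444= 19216139.13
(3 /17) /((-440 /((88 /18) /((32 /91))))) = -91 /16320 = -0.01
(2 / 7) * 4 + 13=99 / 7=14.14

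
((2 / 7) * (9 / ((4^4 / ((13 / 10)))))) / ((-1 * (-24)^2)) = -13 / 573440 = -0.00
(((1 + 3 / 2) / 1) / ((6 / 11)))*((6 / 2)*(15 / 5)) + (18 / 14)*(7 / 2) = 183 / 4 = 45.75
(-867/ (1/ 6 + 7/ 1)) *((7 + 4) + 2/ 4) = -59823/ 43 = -1391.23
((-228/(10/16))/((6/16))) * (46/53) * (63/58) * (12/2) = -42287616/7685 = -5502.62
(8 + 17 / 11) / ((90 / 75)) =175 / 22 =7.95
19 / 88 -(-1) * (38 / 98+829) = 3577251 / 4312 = 829.60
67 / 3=22.33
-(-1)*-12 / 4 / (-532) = 3 / 532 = 0.01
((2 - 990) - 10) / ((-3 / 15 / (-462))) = -2305380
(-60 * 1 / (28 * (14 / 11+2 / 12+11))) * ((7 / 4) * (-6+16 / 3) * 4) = 660 / 821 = 0.80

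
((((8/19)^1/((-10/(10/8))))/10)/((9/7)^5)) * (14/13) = -117649/72925515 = -0.00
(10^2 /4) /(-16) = -25 /16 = -1.56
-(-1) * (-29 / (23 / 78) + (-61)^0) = -2239 / 23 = -97.35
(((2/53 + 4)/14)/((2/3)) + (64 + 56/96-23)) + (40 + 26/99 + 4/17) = 206084327/2497572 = 82.51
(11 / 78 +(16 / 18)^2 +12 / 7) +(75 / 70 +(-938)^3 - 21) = -825293689.28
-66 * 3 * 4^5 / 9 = -22528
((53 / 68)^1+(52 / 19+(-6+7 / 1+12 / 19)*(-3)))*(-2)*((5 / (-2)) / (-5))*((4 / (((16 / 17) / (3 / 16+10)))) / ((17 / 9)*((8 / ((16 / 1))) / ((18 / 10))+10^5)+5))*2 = 1808811 / 2862360640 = 0.00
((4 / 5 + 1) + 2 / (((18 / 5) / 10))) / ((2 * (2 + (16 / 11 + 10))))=3641 / 13320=0.27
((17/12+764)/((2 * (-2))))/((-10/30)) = 9185/16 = 574.06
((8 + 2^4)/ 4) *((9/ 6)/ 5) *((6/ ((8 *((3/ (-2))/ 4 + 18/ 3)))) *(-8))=-48/ 25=-1.92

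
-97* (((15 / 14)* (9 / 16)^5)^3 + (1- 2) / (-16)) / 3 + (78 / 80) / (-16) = -99125889802619528927731 / 47454249129617821532160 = -2.09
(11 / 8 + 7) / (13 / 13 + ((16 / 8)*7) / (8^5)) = 137216 / 16391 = 8.37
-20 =-20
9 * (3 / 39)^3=9 / 2197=0.00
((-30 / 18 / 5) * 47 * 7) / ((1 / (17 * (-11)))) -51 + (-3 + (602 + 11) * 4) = 68717 / 3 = 22905.67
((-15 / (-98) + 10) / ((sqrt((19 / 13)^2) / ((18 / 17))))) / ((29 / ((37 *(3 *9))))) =116298585 / 458983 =253.38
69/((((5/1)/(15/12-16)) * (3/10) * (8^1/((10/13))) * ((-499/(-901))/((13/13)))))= -6113285/51896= -117.80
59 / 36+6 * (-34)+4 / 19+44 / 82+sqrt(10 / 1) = -5654063 / 28044+sqrt(10) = -198.45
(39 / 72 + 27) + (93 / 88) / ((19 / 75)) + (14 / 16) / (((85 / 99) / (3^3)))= 25253087 / 426360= 59.23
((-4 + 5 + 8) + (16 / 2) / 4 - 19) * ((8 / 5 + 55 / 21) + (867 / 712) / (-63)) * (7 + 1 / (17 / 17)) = -119608 / 445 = -268.78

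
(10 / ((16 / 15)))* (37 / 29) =2775 / 232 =11.96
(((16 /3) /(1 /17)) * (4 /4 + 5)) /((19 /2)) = 1088 /19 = 57.26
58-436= -378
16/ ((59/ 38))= 608/ 59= 10.31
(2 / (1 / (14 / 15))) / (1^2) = 28 / 15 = 1.87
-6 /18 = -1 /3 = -0.33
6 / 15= 2 / 5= 0.40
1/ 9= 0.11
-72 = -72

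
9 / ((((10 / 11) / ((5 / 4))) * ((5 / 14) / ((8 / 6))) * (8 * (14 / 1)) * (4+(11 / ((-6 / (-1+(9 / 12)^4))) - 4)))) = 288 / 875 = 0.33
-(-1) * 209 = 209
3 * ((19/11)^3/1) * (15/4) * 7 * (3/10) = 121.75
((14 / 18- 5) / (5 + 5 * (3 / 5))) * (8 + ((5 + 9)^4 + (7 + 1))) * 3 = -182552 / 3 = -60850.67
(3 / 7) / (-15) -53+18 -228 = -9206 / 35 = -263.03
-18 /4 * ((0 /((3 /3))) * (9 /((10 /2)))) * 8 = 0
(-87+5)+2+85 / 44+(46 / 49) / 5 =-839551 / 10780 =-77.88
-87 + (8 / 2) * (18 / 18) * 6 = -63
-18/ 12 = -3/ 2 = -1.50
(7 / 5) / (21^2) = 1 / 315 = 0.00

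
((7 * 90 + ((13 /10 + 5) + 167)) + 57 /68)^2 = 74751387649 /115600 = 646638.30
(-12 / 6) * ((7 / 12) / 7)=-1 / 6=-0.17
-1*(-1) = 1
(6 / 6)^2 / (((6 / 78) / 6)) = 78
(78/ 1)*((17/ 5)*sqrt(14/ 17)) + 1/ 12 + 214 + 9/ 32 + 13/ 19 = 392249/ 1824 + 78*sqrt(238)/ 5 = 455.71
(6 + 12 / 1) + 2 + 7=27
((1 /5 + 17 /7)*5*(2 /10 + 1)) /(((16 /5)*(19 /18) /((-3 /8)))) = -1863 /1064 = -1.75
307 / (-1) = -307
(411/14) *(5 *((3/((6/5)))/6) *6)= 366.96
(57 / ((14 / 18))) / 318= 0.23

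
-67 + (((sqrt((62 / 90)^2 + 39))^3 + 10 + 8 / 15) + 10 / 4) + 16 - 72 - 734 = -25319 / 30 + 639488*sqrt(1249) / 91125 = -595.95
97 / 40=2.42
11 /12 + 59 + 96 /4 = 1007 /12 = 83.92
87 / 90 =29 / 30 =0.97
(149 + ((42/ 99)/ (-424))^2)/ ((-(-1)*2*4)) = 7292658433/ 391552128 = 18.63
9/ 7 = 1.29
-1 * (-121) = 121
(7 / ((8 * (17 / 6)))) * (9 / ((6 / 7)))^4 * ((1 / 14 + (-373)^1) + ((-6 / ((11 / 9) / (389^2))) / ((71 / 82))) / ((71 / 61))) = -334027936211760189 / 120661376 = -2768308694.01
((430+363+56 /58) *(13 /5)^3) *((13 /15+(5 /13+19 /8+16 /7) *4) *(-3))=-8943747189 /10150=-881157.36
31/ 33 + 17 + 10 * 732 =242152/ 33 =7337.94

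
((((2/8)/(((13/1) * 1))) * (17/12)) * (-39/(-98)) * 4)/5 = 17/1960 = 0.01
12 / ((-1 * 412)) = -3 / 103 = -0.03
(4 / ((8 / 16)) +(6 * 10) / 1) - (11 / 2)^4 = -13553 / 16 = -847.06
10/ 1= 10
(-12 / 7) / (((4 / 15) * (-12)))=15 / 28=0.54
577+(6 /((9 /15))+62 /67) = 39391 /67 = 587.93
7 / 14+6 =13 / 2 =6.50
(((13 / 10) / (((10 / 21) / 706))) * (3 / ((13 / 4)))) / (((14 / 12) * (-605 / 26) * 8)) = -8.19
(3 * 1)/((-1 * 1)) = -3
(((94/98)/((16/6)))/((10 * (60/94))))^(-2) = 1536640000/4879681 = 314.91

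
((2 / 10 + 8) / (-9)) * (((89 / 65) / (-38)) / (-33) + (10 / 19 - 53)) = 175358681 / 3667950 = 47.81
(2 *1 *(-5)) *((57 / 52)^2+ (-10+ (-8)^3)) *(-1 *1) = -7041195 / 1352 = -5207.98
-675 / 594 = -25 / 22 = -1.14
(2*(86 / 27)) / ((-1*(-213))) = 172 / 5751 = 0.03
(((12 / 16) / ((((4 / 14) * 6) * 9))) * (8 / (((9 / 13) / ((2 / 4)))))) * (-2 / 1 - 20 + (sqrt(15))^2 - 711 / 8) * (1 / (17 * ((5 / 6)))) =-69797 / 36720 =-1.90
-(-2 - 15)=17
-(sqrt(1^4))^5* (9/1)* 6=-54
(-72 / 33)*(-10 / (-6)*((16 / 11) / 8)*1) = -80 / 121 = -0.66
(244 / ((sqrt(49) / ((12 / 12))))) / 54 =122 / 189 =0.65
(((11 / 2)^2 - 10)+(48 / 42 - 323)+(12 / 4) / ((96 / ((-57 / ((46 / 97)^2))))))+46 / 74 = -5417410955 / 17537408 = -308.91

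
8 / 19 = 0.42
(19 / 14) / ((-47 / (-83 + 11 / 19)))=783 / 329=2.38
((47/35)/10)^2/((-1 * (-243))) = 2209/29767500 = 0.00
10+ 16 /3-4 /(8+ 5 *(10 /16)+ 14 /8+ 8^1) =7586 /501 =15.14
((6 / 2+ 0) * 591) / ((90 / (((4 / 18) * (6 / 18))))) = 197 / 135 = 1.46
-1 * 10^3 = -1000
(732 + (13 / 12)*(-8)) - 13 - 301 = 1228 / 3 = 409.33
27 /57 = 9 /19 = 0.47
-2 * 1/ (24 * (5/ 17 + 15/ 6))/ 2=-17/ 1140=-0.01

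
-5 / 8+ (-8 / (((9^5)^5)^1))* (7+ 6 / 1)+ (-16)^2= 1466665588854454838857617875 / 5743183901534820710161992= 255.37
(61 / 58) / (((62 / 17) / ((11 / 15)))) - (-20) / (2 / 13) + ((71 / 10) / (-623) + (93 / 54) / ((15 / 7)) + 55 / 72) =79704045727 / 604883160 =131.77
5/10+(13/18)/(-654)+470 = 5538713/11772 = 470.50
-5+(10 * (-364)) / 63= -565 / 9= -62.78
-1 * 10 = -10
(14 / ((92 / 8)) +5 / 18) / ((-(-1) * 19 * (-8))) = -619 / 62928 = -0.01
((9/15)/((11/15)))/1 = 0.82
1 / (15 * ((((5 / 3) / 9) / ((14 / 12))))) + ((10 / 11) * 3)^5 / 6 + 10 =35.57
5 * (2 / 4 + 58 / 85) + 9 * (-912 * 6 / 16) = -104451 / 34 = -3072.09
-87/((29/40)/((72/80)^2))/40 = -243/100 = -2.43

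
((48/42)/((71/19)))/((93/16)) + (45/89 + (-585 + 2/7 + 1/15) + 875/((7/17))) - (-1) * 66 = 1573880568/979445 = 1606.91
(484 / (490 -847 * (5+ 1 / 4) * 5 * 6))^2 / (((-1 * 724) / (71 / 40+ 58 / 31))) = -132383922 / 1982448518684375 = -0.00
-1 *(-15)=15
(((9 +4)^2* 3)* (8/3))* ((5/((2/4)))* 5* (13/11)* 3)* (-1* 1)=-2636400/11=-239672.73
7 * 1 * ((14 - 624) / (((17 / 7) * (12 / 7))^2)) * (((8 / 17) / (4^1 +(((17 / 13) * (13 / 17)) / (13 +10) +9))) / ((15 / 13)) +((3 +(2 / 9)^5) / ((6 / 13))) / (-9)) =4800832587943301 / 28198472036400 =170.25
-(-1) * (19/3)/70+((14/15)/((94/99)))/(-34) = 1033/16779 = 0.06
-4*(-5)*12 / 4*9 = 540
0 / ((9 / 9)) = 0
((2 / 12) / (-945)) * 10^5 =-10000 / 567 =-17.64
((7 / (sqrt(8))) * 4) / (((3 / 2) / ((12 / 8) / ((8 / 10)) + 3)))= 32.17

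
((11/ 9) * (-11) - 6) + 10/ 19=-18.92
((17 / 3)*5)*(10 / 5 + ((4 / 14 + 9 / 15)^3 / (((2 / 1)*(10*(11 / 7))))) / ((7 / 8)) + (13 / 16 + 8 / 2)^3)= 18634102704449 / 5795328000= 3215.37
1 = 1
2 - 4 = -2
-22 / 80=-0.28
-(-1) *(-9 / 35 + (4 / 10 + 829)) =5804 / 7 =829.14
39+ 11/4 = 167/4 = 41.75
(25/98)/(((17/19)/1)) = 475/1666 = 0.29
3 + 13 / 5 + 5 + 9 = 19.60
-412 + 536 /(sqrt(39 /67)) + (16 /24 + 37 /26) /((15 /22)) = 293.60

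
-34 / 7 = -4.86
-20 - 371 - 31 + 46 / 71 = -29916 / 71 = -421.35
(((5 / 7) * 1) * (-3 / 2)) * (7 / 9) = -5 / 6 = -0.83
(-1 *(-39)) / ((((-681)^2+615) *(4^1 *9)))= 13 / 5572512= 0.00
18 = 18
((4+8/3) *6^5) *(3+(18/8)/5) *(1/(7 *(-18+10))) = -22356/7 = -3193.71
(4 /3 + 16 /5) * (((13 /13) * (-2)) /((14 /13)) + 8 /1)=2924 /105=27.85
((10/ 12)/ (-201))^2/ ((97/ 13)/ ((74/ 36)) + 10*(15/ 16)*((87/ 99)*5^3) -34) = 264550/ 15382522741689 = 0.00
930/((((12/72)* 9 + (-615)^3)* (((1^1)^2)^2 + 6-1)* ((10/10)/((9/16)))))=-465/1240577992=-0.00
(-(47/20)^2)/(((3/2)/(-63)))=46389/200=231.94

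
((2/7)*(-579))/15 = -386/35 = -11.03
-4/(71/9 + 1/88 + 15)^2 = -2509056/328950769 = -0.01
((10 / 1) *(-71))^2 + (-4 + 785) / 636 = 320608381 / 636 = 504101.23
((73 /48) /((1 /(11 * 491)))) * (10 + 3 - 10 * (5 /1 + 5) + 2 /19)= -713755.18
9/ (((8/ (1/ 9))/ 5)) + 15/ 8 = 5/ 2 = 2.50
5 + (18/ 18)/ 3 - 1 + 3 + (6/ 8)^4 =5875/ 768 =7.65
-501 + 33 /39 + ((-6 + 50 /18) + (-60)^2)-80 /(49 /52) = 17266225 /5733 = 3011.73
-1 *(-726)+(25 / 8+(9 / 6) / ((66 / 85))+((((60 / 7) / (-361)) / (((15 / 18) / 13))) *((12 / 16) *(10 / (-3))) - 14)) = 159662147 / 222376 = 717.98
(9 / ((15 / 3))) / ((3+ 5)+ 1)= 1 / 5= 0.20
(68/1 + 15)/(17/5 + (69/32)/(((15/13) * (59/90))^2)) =11556920/998161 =11.58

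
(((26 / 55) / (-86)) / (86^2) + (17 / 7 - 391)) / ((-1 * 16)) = 47576988891 / 1959052480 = 24.29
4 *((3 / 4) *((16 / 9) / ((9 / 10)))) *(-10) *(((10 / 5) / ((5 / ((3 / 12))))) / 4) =-40 / 27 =-1.48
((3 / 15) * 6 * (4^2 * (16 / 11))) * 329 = 505344 / 55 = 9188.07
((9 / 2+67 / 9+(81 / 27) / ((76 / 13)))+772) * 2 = 536569 / 342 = 1568.92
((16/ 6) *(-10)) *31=-826.67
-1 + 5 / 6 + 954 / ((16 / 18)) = 12877 / 12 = 1073.08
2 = 2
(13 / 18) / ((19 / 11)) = 143 / 342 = 0.42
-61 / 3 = -20.33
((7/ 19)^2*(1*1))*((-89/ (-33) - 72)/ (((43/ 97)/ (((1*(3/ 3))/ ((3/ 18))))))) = -21740222/ 170753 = -127.32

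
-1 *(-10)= 10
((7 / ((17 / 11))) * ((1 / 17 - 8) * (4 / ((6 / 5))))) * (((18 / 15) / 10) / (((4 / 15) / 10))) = -155925 / 289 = -539.53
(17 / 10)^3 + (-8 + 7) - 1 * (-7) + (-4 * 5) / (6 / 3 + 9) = 100043 / 11000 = 9.09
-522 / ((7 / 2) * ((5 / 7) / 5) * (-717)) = 1.46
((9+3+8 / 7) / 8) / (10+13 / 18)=207 / 1351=0.15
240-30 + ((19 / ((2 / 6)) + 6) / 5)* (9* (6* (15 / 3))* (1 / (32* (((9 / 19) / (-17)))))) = -57687 / 16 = -3605.44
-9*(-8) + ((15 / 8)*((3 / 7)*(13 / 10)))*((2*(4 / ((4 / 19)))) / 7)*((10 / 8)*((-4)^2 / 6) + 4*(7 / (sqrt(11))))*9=47457 / 196 + 20007*sqrt(11) / 154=673.01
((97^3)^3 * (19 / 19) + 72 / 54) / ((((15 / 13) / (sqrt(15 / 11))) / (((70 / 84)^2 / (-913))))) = -148245056437640217575 * sqrt(165) / 3253932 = -585212668420491.53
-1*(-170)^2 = -28900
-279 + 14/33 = -9193/33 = -278.58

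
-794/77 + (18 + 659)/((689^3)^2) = -84944611394705592505/8237701608806466797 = -10.31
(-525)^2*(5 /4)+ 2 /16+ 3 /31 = 344531.47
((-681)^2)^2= 215074265121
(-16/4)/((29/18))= -72/29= -2.48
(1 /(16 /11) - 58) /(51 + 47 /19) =-17423 /16256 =-1.07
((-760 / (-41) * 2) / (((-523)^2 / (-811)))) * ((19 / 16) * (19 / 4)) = -27813245 / 44858756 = -0.62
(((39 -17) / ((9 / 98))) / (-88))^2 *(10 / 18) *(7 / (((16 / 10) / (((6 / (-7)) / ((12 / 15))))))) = -300125 / 15552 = -19.30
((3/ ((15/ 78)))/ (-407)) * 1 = -78/ 2035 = -0.04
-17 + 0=-17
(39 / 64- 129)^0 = 1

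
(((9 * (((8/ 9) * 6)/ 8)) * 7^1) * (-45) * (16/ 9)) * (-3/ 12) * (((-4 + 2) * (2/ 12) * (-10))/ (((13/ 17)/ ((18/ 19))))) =856800/ 247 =3468.83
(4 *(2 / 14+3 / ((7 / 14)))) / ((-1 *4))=-43 / 7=-6.14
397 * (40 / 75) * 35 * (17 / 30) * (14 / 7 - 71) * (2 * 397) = -3451006664 / 15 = -230067110.93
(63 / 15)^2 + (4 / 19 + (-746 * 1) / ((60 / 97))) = -3386321 / 2850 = -1188.18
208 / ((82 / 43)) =4472 / 41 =109.07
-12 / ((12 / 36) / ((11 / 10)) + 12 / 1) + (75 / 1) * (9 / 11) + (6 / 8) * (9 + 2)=613077 / 8932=68.64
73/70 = 1.04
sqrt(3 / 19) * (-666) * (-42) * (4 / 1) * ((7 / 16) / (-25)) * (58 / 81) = -105154 * sqrt(57) / 1425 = -557.12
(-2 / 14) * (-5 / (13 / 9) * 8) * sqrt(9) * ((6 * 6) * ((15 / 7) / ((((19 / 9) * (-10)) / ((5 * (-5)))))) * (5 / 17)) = 65610000 / 205751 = 318.88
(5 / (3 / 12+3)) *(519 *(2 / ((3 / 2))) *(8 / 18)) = 55360 / 117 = 473.16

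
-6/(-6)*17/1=17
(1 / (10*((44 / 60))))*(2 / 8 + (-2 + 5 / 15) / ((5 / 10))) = -37 / 88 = -0.42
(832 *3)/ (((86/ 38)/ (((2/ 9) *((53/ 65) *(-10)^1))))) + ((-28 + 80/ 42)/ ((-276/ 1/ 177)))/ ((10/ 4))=-68942474/ 34615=-1991.69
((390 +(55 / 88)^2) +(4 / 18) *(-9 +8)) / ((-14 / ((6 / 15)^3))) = -224737 / 126000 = -1.78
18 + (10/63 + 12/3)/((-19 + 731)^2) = 287437379/15968736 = 18.00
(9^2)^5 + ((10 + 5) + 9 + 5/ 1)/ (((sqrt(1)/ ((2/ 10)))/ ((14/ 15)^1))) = 261508830481/ 75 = 3486784406.41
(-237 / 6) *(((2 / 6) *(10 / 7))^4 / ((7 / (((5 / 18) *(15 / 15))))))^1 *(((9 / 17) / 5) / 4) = -49375 / 23143239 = -0.00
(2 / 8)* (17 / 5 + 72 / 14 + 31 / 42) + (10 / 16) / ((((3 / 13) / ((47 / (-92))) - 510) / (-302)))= 29364161 / 10916010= 2.69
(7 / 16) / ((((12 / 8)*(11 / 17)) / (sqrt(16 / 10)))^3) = 275128*sqrt(10) / 898425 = 0.97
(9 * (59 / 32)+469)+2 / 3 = 486.26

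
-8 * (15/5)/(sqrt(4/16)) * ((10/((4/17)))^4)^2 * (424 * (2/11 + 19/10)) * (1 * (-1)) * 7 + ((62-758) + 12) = 138903135100762235529/44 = 3156889434108232625.66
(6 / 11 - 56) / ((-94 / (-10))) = -3050 / 517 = -5.90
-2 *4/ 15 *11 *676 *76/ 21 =-4521088/ 315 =-14352.66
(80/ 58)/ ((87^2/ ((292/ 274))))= 0.00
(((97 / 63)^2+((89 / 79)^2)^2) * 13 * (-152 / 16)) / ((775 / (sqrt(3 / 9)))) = -76014900432263 * sqrt(3) / 359428426211925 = -0.37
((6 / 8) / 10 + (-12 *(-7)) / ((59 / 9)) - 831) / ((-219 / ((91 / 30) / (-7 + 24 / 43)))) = -839444151 / 477215600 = -1.76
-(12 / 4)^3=-27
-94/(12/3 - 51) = 2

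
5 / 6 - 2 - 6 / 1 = -43 / 6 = -7.17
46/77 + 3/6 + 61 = 9563/154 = 62.10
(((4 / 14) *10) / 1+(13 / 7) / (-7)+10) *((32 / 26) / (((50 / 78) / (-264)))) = -7818624 / 1225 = -6382.55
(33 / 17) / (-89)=-33 / 1513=-0.02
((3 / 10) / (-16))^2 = 9 / 25600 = 0.00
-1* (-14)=14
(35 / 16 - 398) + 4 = -6269 / 16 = -391.81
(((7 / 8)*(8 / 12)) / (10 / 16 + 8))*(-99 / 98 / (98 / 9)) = -99 / 15778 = -0.01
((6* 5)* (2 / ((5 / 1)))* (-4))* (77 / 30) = -616 / 5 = -123.20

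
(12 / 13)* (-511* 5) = -30660 / 13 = -2358.46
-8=-8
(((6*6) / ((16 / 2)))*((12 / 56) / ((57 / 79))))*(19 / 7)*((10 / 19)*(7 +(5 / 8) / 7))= 1411335 / 104272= 13.54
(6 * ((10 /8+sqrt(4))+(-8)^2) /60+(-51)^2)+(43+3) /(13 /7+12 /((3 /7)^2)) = 147218639 /56440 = 2608.41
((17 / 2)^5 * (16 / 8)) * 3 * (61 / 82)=259833831 / 1312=198044.08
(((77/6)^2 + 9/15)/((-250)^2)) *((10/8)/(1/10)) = 29753/900000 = 0.03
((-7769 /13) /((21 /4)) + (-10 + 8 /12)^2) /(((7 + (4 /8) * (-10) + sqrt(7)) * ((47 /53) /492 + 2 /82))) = 380431456 /559377 -190215728 * sqrt(7) /559377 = -219.59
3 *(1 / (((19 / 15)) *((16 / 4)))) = 45 / 76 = 0.59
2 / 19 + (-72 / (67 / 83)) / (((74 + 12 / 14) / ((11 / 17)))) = -1887304 / 2834971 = -0.67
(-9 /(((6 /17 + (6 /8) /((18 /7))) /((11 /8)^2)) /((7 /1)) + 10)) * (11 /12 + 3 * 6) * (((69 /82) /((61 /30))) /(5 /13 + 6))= -395807847435 /360425532568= -1.10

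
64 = 64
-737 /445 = -1.66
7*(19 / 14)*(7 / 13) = 133 / 26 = 5.12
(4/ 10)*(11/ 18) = 11/ 45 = 0.24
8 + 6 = 14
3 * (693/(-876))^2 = 160083/85264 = 1.88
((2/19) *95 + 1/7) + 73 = 582/7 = 83.14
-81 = -81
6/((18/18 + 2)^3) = 2/9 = 0.22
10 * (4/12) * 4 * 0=0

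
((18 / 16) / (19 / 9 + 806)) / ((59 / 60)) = 1215 / 858214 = 0.00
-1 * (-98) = 98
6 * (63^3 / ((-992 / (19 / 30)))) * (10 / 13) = -4750893 / 6448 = -736.80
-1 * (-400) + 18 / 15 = 2006 / 5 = 401.20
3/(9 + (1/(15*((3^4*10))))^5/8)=6354664570822500000000/19063993712467500000001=0.33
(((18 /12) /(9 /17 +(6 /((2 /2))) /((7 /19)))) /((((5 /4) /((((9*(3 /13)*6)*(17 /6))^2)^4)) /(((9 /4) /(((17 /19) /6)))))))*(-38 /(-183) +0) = 89614695061111692849133806 /165948179226635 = 540016139247.45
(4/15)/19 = 4/285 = 0.01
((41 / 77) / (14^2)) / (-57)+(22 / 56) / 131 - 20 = -20.00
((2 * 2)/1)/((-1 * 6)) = -2/3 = -0.67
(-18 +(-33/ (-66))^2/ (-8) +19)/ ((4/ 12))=93/ 32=2.91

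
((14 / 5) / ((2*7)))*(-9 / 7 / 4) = -9 / 140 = -0.06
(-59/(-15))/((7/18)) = 354/35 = 10.11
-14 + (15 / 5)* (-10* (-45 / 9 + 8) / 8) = -101 / 4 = -25.25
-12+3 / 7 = -81 / 7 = -11.57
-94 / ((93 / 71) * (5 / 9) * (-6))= 3337 / 155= 21.53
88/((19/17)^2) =25432/361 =70.45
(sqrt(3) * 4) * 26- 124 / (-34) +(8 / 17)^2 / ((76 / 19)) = 1070 / 289 +104 * sqrt(3) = 183.84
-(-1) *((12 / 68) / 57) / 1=0.00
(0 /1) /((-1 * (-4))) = 0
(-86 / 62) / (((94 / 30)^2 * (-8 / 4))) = 9675 / 136958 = 0.07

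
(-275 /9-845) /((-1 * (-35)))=-1576 /63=-25.02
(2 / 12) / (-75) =-1 / 450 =-0.00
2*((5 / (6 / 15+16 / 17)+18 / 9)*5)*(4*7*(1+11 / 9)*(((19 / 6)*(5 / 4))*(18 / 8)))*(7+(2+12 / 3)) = 412659.72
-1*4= -4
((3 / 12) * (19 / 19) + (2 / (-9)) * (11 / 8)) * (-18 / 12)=1 / 12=0.08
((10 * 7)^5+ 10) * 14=23529800140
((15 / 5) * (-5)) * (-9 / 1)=135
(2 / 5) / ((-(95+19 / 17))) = -17 / 4085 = -0.00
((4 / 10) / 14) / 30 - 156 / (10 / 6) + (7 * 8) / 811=-79645469 / 851550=-93.53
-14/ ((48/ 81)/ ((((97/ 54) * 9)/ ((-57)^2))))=-0.12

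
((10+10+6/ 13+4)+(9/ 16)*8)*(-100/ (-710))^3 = 376500/ 4652843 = 0.08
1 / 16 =0.06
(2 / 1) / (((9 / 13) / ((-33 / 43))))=-286 / 129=-2.22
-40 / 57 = -0.70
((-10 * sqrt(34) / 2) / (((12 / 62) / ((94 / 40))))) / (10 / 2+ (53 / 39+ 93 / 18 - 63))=18941 * sqrt(34) / 16060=6.88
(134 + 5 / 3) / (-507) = -0.27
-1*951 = -951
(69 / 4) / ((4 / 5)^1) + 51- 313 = -3847 / 16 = -240.44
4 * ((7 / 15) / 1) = 28 / 15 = 1.87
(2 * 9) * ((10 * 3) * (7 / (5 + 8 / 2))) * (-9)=-3780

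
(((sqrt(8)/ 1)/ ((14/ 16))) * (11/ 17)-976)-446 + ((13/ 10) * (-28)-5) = -7317/ 5 + 176 * sqrt(2)/ 119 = -1461.31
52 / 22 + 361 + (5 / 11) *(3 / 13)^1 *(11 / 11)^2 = 51976 / 143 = 363.47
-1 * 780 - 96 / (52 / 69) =-11796 / 13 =-907.38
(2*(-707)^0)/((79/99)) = 198/79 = 2.51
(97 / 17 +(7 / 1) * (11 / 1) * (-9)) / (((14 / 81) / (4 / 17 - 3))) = 22240494 / 2023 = 10993.82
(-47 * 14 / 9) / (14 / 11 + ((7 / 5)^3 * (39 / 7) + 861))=-64625 / 775701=-0.08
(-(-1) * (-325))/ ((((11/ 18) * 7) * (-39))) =150/ 77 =1.95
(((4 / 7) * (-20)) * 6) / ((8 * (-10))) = 6 / 7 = 0.86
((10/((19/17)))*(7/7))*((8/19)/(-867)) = -80/18411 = -0.00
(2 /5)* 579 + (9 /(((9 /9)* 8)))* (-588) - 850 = -12799 /10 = -1279.90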